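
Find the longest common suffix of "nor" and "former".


Word 1: "nor"
Word 2: "former"
Comparing from end:
  Pos -1: 'r' == 'r'
  Pos -2: 'o' != 'e' (stop)
LCS = "r" (length 1)


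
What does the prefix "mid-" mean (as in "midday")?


Prefix: mid-
As in: midday -> mid- + day
Meaning = middle


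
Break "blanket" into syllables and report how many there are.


Word: "blanket"
Syllable breakdown: blan · ket
Counting: 2 parts
= 2 syllables


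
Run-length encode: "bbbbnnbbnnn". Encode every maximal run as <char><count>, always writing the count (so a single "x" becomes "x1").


String: "bbbbnnbbnnn"
Scanning for consecutive runs:
  'b' x 4
  'n' x 2
  'b' x 2
  'n' x 3
RLE = "b4n2b2n3"


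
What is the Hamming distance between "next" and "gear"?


Comparing character by character (same length = 4):
  Pos 0: 'n' vs 'g' !=
  Pos 1: 'e' vs 'e' =
  Pos 2: 'x' vs 'a' !=
  Pos 3: 't' vs 'r' !=
Hamming distance = 3


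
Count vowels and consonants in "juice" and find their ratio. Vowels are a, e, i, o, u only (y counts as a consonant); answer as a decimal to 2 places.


Word: "juice"
Vowels (a,e,i,o,u): 3
Consonants: 2
Ratio = 3/2
= 1.50


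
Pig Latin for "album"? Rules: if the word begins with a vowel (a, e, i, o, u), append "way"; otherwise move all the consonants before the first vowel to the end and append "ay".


Word: "album"
Starts with vowel → add 'way'
Pig Latin = "albumway"


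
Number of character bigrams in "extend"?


Word: "extend" (length 6)
Number of 2-grams = length - 2 + 1 = 6 - 2 + 1
= 5


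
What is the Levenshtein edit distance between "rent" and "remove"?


Word 1: "rent" (length 4)
Word 2: "remove" (length 6)
One optimal edit sequence (insert/delete/substitute each cost 1):
  1. keep 'r'
  2. keep 'e'
  3. insert 'm'  (+1)
  4. insert 'o'  (+1)
  5. substitute 'n' -> 'v'  (+1)
  6. substitute 't' -> 'e'  (+1)
Total edit operations: 4
Edit distance = 4


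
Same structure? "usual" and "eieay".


Pattern of "usual": [0, 1, 0, 2, 3]
Pattern of "eieay": [0, 1, 0, 2, 3]
Patterns match
Same pattern = Yes


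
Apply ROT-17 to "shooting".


Word: "shooting"
Shift: 17
Each letter → (letter + shift) mod 26:
  's' (18) + 17 = 9 → 'j'
  'h' (7) + 17 = 24 → 'y'
  'o' (14) + 17 = 5 → 'f'
  'o' (14) + 17 = 5 → 'f'
  't' (19) + 17 = 10 → 'k'
  'i' (8) + 17 = 25 → 'z'
  'n' (13) + 17 = 4 → 'e'
  'g' (6) + 17 = 23 → 'x'
Result = "jyffkzex"


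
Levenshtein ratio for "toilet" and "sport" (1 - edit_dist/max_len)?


Word 1: "toilet" (length 6)
Word 2: "sport" (length 5)
One optimal edit sequence:
  1. delete 't'  (+1)
  2. substitute 'o' -> 's'  (+1)
  3. substitute 'i' -> 'p'  (+1)
  4. substitute 'l' -> 'o'  (+1)
  5. substitute 'e' -> 'r'  (+1)
  6. keep 't'
Edit distance = 5
Max length = max(6, 5) = 6
Similarity = 1 - 5/6
= 0.1667


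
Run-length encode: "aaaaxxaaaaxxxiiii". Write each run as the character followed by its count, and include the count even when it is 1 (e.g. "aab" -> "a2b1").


String: "aaaaxxaaaaxxxiiii"
Scanning for consecutive runs:
  'a' x 4
  'x' x 2
  'a' x 4
  'x' x 3
  'i' x 4
RLE = "a4x2a4x3i4"


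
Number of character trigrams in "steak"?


Word: "steak" (length 5)
Number of 3-grams = length - 3 + 1 = 5 - 3 + 1
= 3


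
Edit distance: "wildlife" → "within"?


Word 1: "wildlife" (length 8)
Word 2: "within" (length 6)
One optimal edit sequence (insert/delete/substitute each cost 1):
  1. keep 'w'
  2. keep 'i'
  3. delete 'l'  (+1)
  4. substitute 'd' -> 't'  (+1)
  5. substitute 'l' -> 'h'  (+1)
  6. keep 'i'
  7. delete 'f'  (+1)
  8. substitute 'e' -> 'n'  (+1)
Total edit operations: 5
Edit distance = 5


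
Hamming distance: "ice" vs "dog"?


Comparing character by character (same length = 3):
  Pos 0: 'i' vs 'd' !=
  Pos 1: 'c' vs 'o' !=
  Pos 2: 'e' vs 'g' !=
Hamming distance = 3


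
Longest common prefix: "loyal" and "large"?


Word 1: "loyal"
Word 2: "large"
Comparing from start:
  Pos 0: 'l' == 'l'
  Pos 1: 'o' != 'a' (stop)
LCP = "l" (length 1)


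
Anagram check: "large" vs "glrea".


Word 1: "large" → sorted: aeglr
Word 2: "glrea" → sorted: aeglr
Same letters? aeglr == aeglr
Anagram = Yes


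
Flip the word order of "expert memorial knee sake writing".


Original: "expert memorial knee sake writing"
Words (1..n): expert | memorial | knee | sake | writing
Reversed (n..1): writing | sake | knee | memorial | expert
Result = "writing sake knee memorial expert"


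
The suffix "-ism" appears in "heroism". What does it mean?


Suffix: -ism
Example: heroism (hero + -ism)
Meaning = belief / practice


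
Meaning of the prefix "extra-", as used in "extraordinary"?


Prefix: extra-
As in: extraordinary -> extra- + ordinary
Meaning = beyond


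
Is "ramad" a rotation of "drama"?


Word: "drama", Candidate: "ramad"
Method: check if candidate is substring of word+word
"dramadrama" contains "ramad"? Yes
Is rotation = Yes


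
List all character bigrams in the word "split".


Word: "split" (length 5)
Number of bigrams = 5 - 2 + 1 = 4
  Position 0: "sp"
  Position 1: "pl"
  Position 2: "li"
  Position 3: "it"
Bigrams = "sp", "pl", "li", "it"


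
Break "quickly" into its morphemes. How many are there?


Word: "quickly"
Morphemes: quick / -ly
Each morpheme carries meaning
= 2 morphemes


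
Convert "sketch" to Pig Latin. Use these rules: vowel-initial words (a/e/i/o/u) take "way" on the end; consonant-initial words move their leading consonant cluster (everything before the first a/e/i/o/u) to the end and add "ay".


Word: "sketch"
Starts with consonant(s) → move to end, add 'ay'
Consonant cluster: "sk"
Pig Latin = "etchskay"


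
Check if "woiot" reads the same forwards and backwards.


Word: "woiot"
Reversed: "toiow"
Forward == Backward? woiot != toiow
Palindrome = No


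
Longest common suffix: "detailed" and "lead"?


Word 1: "detailed"
Word 2: "lead"
Comparing from end:
  Pos -1: 'd' == 'd'
  Pos -2: 'e' != 'a' (stop)
LCS = "d" (length 1)


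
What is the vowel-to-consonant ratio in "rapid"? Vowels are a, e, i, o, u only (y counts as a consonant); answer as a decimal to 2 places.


Word: "rapid"
Vowels (a,e,i,o,u): 2
Consonants: 3
Ratio = 2/3
= 0.67


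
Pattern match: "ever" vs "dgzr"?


Pattern of "ever": [0, 1, 0, 2]
Pattern of "dgzr": [0, 1, 2, 3]
Patterns do not match
Same pattern = No


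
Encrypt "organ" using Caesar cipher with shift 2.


Word: "organ"
Shift: 2
Each letter → (letter + shift) mod 26:
  'o' (14) + 2 = 16 → 'q'
  'r' (17) + 2 = 19 → 't'
  'g' (6) + 2 = 8 → 'i'
  'a' (0) + 2 = 2 → 'c'
  'n' (13) + 2 = 15 → 'p'
Result = "qticp"


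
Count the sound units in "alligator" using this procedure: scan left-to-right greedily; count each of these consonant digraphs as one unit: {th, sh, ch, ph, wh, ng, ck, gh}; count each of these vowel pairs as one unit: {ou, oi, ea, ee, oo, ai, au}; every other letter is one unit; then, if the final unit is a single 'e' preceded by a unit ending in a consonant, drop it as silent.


Word: "alligator" (9 letters)
Left-to-right scan:
  1. 'a' (letter)
  2. 'l' (letter)
  3. 'l' (letter)
  4. 'i' (letter)
  5. 'g' (letter)
  6. 'a' (letter)
  7. 't' (letter)
  8. 'o' (letter)
  9. 'r' (letter)
Units from scan: 9
Sound units = 9 units


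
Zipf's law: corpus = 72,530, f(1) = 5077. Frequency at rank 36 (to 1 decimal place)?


Zipf's law: f(r) = f(1) / r
f(1) = 5077
f(36) = 5077 / 36
= 141.0 occurrences


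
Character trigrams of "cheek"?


Word: "cheek" (length 5)
Number of trigrams = 5 - 3 + 1 = 3
  Position 0: "che"
  Position 1: "hee"
  Position 2: "eek"
Trigrams = "che", "hee", "eek"


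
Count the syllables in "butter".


Word: "butter"
Syllable breakdown: but-ter
Counting: 2 parts
= 2 syllables


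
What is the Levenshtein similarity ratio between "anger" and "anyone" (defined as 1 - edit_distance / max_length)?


Word 1: "anger" (length 5)
Word 2: "anyone" (length 6)
One optimal edit sequence:
  1. keep 'a'
  2. keep 'n'
  3. insert 'y'  (+1)
  4. substitute 'g' -> 'o'  (+1)
  5. substitute 'e' -> 'n'  (+1)
  6. substitute 'r' -> 'e'  (+1)
Edit distance = 4
Max length = max(5, 6) = 6
Similarity = 1 - 4/6
= 0.3333


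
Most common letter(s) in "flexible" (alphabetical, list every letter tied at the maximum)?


Word: "flexible"
Letter counts:
  'b': 1
  'e': 2
  'f': 1
  'i': 1
  'l': 2
  'x': 1
Maximum count = 2
Most frequent = 'e', 'l' (2 times each)


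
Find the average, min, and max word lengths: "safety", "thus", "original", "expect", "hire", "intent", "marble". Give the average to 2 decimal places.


Lengths: "safety"=6, "thus"=4, "original"=8, "expect"=6, "hire"=4, "intent"=6, "marble"=6
Sum = 40, Count = 7
Average = 40/7 = 5.71
= avg=5.71, min=4, max=8


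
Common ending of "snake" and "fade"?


Word 1: "snake"
Word 2: "fade"
Comparing from end:
  Pos -1: 'e' == 'e'
  Pos -2: 'k' != 'd' (stop)
LCS = "e" (length 1)


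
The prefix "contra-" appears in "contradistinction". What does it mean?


Prefix: contra-
As in: contradistinction -> contra- + distinction
Meaning = against


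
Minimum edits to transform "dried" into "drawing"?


Word 1: "dried" (length 5)
Word 2: "drawing" (length 7)
One optimal edit sequence (insert/delete/substitute each cost 1):
  1. keep 'd'
  2. keep 'r'
  3. insert 'a'  (+1)
  4. insert 'w'  (+1)
  5. keep 'i'
  6. substitute 'e' -> 'n'  (+1)
  7. substitute 'd' -> 'g'  (+1)
Total edit operations: 4
Edit distance = 4


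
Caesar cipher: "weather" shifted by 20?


Word: "weather"
Shift: 20
Each letter → (letter + shift) mod 26:
  'w' (22) + 20 = 16 → 'q'
  'e' (4) + 20 = 24 → 'y'
  'a' (0) + 20 = 20 → 'u'
  't' (19) + 20 = 13 → 'n'
  'h' (7) + 20 = 1 → 'b'
  'e' (4) + 20 = 24 → 'y'
  'r' (17) + 20 = 11 → 'l'
Result = "qyunbyl"


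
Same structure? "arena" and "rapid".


Pattern of "arena": [0, 1, 2, 3, 0]
Pattern of "rapid": [0, 1, 2, 3, 4]
Patterns do not match
Same pattern = No


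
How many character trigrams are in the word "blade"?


Word: "blade" (length 5)
Number of 3-grams = length - 3 + 1 = 5 - 3 + 1
= 3


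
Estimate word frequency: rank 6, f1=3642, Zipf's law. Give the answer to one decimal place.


Zipf's law: f(r) = f(1) / r
f(1) = 3642
f(6) = 3642 / 6
= 607.0 occurrences


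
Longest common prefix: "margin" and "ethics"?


Word 1: "margin"
Word 2: "ethics"
Comparing from start:
  Pos 0: 'm' != 'e' (stop)
LCP = "" (length 0)


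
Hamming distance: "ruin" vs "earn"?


Comparing character by character (same length = 4):
  Pos 0: 'r' vs 'e' !=
  Pos 1: 'u' vs 'a' !=
  Pos 2: 'i' vs 'r' !=
  Pos 3: 'n' vs 'n' =
Hamming distance = 3


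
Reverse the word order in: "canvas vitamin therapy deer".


Original: "canvas vitamin therapy deer"
Words (1..n): canvas | vitamin | therapy | deer
Reversed (n..1): deer | therapy | vitamin | canvas
Result = "deer therapy vitamin canvas"


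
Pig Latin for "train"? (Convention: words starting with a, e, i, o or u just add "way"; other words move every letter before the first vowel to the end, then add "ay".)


Word: "train"
Starts with consonant(s) → move to end, add 'ay'
Consonant cluster: "tr"
Pig Latin = "aintray"


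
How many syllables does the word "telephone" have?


Word: "telephone"
Syllable breakdown: tel / e / phone
Counting: 3 parts
= 3 syllables


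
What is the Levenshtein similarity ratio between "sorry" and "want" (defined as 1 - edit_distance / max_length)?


Word 1: "sorry" (length 5)
Word 2: "want" (length 4)
One optimal edit sequence:
  1. delete 's'  (+1)
  2. substitute 'o' -> 'w'  (+1)
  3. substitute 'r' -> 'a'  (+1)
  4. substitute 'r' -> 'n'  (+1)
  5. substitute 'y' -> 't'  (+1)
Edit distance = 5
Max length = max(5, 4) = 5
Similarity = 1 - 5/5
= 0.0000


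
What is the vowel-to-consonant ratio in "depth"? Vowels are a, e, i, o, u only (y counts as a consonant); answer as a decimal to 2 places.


Word: "depth"
Vowels (a,e,i,o,u): 1
Consonants: 4
Ratio = 1/4
= 0.25


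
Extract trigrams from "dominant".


Word: "dominant" (length 8)
Number of trigrams = 8 - 3 + 1 = 6
  Position 0: "dom"
  Position 1: "omi"
  Position 2: "min"
  Position 3: "ina"
  Position 4: "nan"
  Position 5: "ant"
Trigrams = "dom", "omi", "min", "ina", "nan", "ant"


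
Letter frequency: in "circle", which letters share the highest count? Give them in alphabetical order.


Word: "circle"
Letter counts:
  'c': 2
  'e': 1
  'i': 1
  'l': 1
  'r': 1
Maximum count = 2
Most frequent = 'c' (2 times each)


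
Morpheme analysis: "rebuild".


Word: "rebuild"
Morphemes: re- / build
Each morpheme carries meaning
= 2 morphemes


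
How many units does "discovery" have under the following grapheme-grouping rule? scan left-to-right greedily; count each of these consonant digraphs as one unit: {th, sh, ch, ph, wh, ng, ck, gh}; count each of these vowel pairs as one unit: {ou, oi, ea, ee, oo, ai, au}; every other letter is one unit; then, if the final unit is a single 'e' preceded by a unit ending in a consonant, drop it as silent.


Word: "discovery" (9 letters)
Left-to-right scan:
  1. 'd' (letter)
  2. 'i' (letter)
  3. 's' (letter)
  4. 'c' (letter)
  5. 'o' (letter)
  6. 'v' (letter)
  7. 'e' (letter)
  8. 'r' (letter)
  9. 'y' (letter)
Units from scan: 9
Sound units = 9 units


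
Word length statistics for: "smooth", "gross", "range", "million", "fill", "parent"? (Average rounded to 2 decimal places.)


Lengths: "smooth"=6, "gross"=5, "range"=5, "million"=7, "fill"=4, "parent"=6
Sum = 33, Count = 6
Average = 33/6 = 5.50
= avg=5.50, min=4, max=7


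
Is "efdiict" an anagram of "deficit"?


Word 1: "deficit" → sorted: cdefiit
Word 2: "efdiict" → sorted: cdefiit
Same letters? cdefiit == cdefiit
Anagram = Yes


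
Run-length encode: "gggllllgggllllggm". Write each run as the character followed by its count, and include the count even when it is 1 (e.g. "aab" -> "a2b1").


String: "gggllllgggllllggm"
Scanning for consecutive runs:
  'g' x 3
  'l' x 4
  'g' x 3
  'l' x 4
  'g' x 2
  'm' x 1
RLE = "g3l4g3l4g2m1"


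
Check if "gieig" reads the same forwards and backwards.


Word: "gieig"
Reversed: "gieig"
Forward == Backward? gieig == gieig
Palindrome = Yes


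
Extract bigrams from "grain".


Word: "grain" (length 5)
Number of bigrams = 5 - 2 + 1 = 4
  Position 0: "gr"
  Position 1: "ra"
  Position 2: "ai"
  Position 3: "in"
Bigrams = "gr", "ra", "ai", "in"


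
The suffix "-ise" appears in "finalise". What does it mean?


Suffix: -ise
Example: finalise = final + -ise
Meaning = to make


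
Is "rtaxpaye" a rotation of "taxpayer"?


Word: "taxpayer", Candidate: "rtaxpaye"
Method: check if candidate is substring of word+word
"taxpayertaxpayer" contains "rtaxpaye"? Yes
Is rotation = Yes


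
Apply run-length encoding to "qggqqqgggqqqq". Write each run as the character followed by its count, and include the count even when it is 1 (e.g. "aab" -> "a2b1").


String: "qggqqqgggqqqq"
Scanning for consecutive runs:
  'q' x 1
  'g' x 2
  'q' x 3
  'g' x 3
  'q' x 4
RLE = "q1g2q3g3q4"


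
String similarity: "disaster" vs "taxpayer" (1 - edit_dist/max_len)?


Word 1: "disaster" (length 8)
Word 2: "taxpayer" (length 8)
One optimal edit sequence:
  1. substitute 'd' -> 't'  (+1)
  2. substitute 'i' -> 'a'  (+1)
  3. substitute 's' -> 'x'  (+1)
  4. substitute 'a' -> 'p'  (+1)
  5. substitute 's' -> 'a'  (+1)
  6. substitute 't' -> 'y'  (+1)
  7. keep 'e'
  8. keep 'r'
Edit distance = 6
Max length = max(8, 8) = 8
Similarity = 1 - 6/8
= 0.2500


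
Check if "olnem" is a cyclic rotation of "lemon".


Word: "lemon", Candidate: "olnem"
Method: check if candidate is substring of word+word
"lemonlemon" contains "olnem"? No
Is rotation = No


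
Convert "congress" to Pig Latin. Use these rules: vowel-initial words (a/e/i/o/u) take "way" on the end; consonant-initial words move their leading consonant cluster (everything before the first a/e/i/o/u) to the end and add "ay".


Word: "congress"
Starts with consonant(s) → move to end, add 'ay'
Consonant cluster: "c"
Pig Latin = "ongresscay"


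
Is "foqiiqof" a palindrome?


Word: "foqiiqof"
Reversed: "foqiiqof"
Forward == Backward? foqiiqof == foqiiqof
Palindrome = Yes


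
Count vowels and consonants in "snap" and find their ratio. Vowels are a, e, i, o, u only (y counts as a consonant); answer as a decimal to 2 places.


Word: "snap"
Vowels (a,e,i,o,u): 1
Consonants: 3
Ratio = 1/3
= 0.33


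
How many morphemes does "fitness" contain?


Word: "fitness"
Morphemes: fit | -ness
Each morpheme carries meaning
= 2 morphemes


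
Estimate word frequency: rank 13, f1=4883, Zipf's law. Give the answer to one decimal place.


Zipf's law: f(r) = f(1) / r
f(1) = 4883
f(13) = 4883 / 13
= 375.6 occurrences


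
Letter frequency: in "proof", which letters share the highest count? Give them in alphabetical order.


Word: "proof"
Letter counts:
  'f': 1
  'o': 2
  'p': 1
  'r': 1
Maximum count = 2
Most frequent = 'o' (2 times each)


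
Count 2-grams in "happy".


Word: "happy" (length 5)
Number of 2-grams = length - 2 + 1 = 5 - 2 + 1
= 4


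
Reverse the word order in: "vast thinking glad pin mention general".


Original: "vast thinking glad pin mention general"
Words (1..n): vast | thinking | glad | pin | mention | general
Reversed (n..1): general | mention | pin | glad | thinking | vast
Result = "general mention pin glad thinking vast"


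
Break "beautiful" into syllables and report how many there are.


Word: "beautiful"
Syllable breakdown: beau / ti / ful
Counting: 3 parts
= 3 syllables


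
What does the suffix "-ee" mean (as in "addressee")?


Suffix: -ee
Example: addressee (address + -ee)
Meaning = one who receives


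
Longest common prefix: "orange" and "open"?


Word 1: "orange"
Word 2: "open"
Comparing from start:
  Pos 0: 'o' == 'o'
  Pos 1: 'r' != 'p' (stop)
LCP = "o" (length 1)


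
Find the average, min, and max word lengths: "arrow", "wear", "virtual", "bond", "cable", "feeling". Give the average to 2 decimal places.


Lengths: "arrow"=5, "wear"=4, "virtual"=7, "bond"=4, "cable"=5, "feeling"=7
Sum = 32, Count = 6
Average = 32/6 = 5.33
= avg=5.33, min=4, max=7


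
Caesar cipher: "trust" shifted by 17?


Word: "trust"
Shift: 17
Each letter → (letter + shift) mod 26:
  't' (19) + 17 = 10 → 'k'
  'r' (17) + 17 = 8 → 'i'
  'u' (20) + 17 = 11 → 'l'
  's' (18) + 17 = 9 → 'j'
  't' (19) + 17 = 10 → 'k'
Result = "kiljk"


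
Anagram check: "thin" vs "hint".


Word 1: "thin" → sorted: hint
Word 2: "hint" → sorted: hint
Same letters? hint == hint
Anagram = Yes


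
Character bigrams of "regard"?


Word: "regard" (length 6)
Number of bigrams = 6 - 2 + 1 = 5
  Position 0: "re"
  Position 1: "eg"
  Position 2: "ga"
  Position 3: "ar"
  Position 4: "rd"
Bigrams = "re", "eg", "ga", "ar", "rd"


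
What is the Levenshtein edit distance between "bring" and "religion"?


Word 1: "bring" (length 5)
Word 2: "religion" (length 8)
One optimal edit sequence (insert/delete/substitute each cost 1):
  1. insert 'r'  (+1)
  2. insert 'e'  (+1)
  3. insert 'l'  (+1)
  4. substitute 'b' -> 'i'  (+1)
  5. substitute 'r' -> 'g'  (+1)
  6. keep 'i'
  7. substitute 'n' -> 'o'  (+1)
  8. substitute 'g' -> 'n'  (+1)
Total edit operations: 7
Edit distance = 7


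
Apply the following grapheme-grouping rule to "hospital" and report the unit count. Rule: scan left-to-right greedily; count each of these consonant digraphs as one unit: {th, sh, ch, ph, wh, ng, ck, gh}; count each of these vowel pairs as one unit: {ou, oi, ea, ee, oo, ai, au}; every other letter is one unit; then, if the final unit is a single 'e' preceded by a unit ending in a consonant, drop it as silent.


Word: "hospital" (8 letters)
Left-to-right scan:
  [1] 'h' (letter)
  [2] 'o' (letter)
  [3] 's' (letter)
  [4] 'p' (letter)
  [5] 'i' (letter)
  [6] 't' (letter)
  [7] 'a' (letter)
  [8] 'l' (letter)
Units from scan: 8
Sound units = 8 units


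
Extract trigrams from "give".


Word: "give" (length 4)
Number of trigrams = 4 - 3 + 1 = 2
  Position 0: "giv"
  Position 1: "ive"
Trigrams = "giv", "ive"


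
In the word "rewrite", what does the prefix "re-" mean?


Prefix: re-
As in: rewrite -> re- + write
Meaning = again


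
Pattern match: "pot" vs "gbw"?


Pattern of "pot": [0, 1, 2]
Pattern of "gbw": [0, 1, 2]
Patterns match
Same pattern = Yes


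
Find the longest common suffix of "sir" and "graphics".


Word 1: "sir"
Word 2: "graphics"
Comparing from end:
  Pos -1: 'r' != 's' (stop)
LCS = "" (length 0)


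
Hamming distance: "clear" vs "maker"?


Comparing character by character (same length = 5):
  Pos 0: 'c' vs 'm' !=
  Pos 1: 'l' vs 'a' !=
  Pos 2: 'e' vs 'k' !=
  Pos 3: 'a' vs 'e' !=
  Pos 4: 'r' vs 'r' =
Hamming distance = 4


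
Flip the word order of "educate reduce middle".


Original: "educate reduce middle"
Words (1..n): educate | reduce | middle
Reversed (n..1): middle | reduce | educate
Result = "middle reduce educate"


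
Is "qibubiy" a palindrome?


Word: "qibubiy"
Reversed: "yibubiq"
Forward == Backward? qibubiy != yibubiq
Palindrome = No


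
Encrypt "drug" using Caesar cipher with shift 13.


Word: "drug"
Shift: 13
Each letter → (letter + shift) mod 26:
  'd' (3) + 13 = 16 → 'q'
  'r' (17) + 13 = 4 → 'e'
  'u' (20) + 13 = 7 → 'h'
  'g' (6) + 13 = 19 → 't'
Result = "qeht"


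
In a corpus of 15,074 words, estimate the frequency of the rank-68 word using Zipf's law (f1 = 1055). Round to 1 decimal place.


Zipf's law: f(r) = f(1) / r
f(1) = 1055
f(68) = 1055 / 68
= 15.5 occurrences


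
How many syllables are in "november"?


Word: "november"
Syllable breakdown: no | vem | ber
Counting: 3 parts
= 3 syllables


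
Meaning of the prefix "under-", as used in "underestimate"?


Prefix: under-
Example: underestimate (under- + estimate)
Meaning = insufficient


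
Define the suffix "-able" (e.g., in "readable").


Suffix: -able
Example: readable = read + -able
Meaning = capable of


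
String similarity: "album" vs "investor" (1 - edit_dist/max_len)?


Word 1: "album" (length 5)
Word 2: "investor" (length 8)
One optimal edit sequence:
  1. insert 'i'  (+1)
  2. insert 'n'  (+1)
  3. insert 'v'  (+1)
  4. substitute 'a' -> 'e'  (+1)
  5. substitute 'l' -> 's'  (+1)
  6. substitute 'b' -> 't'  (+1)
  7. substitute 'u' -> 'o'  (+1)
  8. substitute 'm' -> 'r'  (+1)
Edit distance = 8
Max length = max(5, 8) = 8
Similarity = 1 - 8/8
= 0.0000


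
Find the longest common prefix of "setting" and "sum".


Word 1: "setting"
Word 2: "sum"
Comparing from start:
  Pos 0: 's' == 's'
  Pos 1: 'e' != 'u' (stop)
LCP = "s" (length 1)


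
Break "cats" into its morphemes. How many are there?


Word: "cats"
Morphemes: cat / -s
Each morpheme carries meaning
= 2 morphemes


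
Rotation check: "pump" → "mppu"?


Word: "pump", Candidate: "mppu"
Method: check if candidate is substring of word+word
"pumppump" contains "mppu"? Yes
Is rotation = Yes


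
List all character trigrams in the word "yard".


Word: "yard" (length 4)
Number of trigrams = 4 - 3 + 1 = 2
  Position 0: "yar"
  Position 1: "ard"
Trigrams = "yar", "ard"


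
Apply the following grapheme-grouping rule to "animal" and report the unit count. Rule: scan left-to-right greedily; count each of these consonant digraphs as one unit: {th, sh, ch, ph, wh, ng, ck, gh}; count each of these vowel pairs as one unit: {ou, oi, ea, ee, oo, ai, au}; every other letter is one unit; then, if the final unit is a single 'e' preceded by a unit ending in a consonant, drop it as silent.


Word: "animal" (6 letters)
Left-to-right scan:
  1. 'a' (letter)
  2. 'n' (letter)
  3. 'i' (letter)
  4. 'm' (letter)
  5. 'a' (letter)
  6. 'l' (letter)
Units from scan: 6
Sound units = 6 units


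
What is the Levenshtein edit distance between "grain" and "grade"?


Word 1: "grain" (length 5)
Word 2: "grade" (length 5)
One optimal edit sequence (insert/delete/substitute each cost 1):
  1. keep 'g'
  2. keep 'r'
  3. keep 'a'
  4. substitute 'i' -> 'd'  (+1)
  5. substitute 'n' -> 'e'  (+1)
Total edit operations: 2
Edit distance = 2


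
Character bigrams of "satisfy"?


Word: "satisfy" (length 7)
Number of bigrams = 7 - 2 + 1 = 6
  Position 0: "sa"
  Position 1: "at"
  Position 2: "ti"
  Position 3: "is"
  Position 4: "sf"
  Position 5: "fy"
Bigrams = "sa", "at", "ti", "is", "sf", "fy"


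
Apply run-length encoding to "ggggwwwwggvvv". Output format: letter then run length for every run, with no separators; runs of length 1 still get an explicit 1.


String: "ggggwwwwggvvv"
Scanning for consecutive runs:
  'g' x 4
  'w' x 4
  'g' x 2
  'v' x 3
RLE = "g4w4g2v3"


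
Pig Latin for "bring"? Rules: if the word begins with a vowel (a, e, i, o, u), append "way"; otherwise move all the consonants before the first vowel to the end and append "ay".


Word: "bring"
Starts with consonant(s) → move to end, add 'ay'
Consonant cluster: "br"
Pig Latin = "ingbray"


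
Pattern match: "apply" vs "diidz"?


Pattern of "apply": [0, 1, 1, 2, 3]
Pattern of "diidz": [0, 1, 1, 0, 2]
Patterns do not match
Same pattern = No


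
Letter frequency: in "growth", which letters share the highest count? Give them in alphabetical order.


Word: "growth"
Letter counts:
  'g': 1
  'h': 1
  'o': 1
  'r': 1
  't': 1
  'w': 1
Maximum count = 1
Most frequent = 'g', 'h', 'o', 'r', 't', 'w' (1 time each)


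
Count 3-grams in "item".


Word: "item" (length 4)
Number of 3-grams = length - 3 + 1 = 4 - 3 + 1
= 2


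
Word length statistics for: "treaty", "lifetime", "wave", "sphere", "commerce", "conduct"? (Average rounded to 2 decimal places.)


Lengths: "treaty"=6, "lifetime"=8, "wave"=4, "sphere"=6, "commerce"=8, "conduct"=7
Sum = 39, Count = 6
Average = 39/6 = 6.50
= avg=6.50, min=4, max=8


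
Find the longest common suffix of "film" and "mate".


Word 1: "film"
Word 2: "mate"
Comparing from end:
  Pos -1: 'm' != 'e' (stop)
LCS = "" (length 0)


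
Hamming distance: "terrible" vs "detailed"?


Comparing character by character (same length = 8):
  Pos 0: 't' vs 'd' !=
  Pos 1: 'e' vs 'e' =
  Pos 2: 'r' vs 't' !=
  Pos 3: 'r' vs 'a' !=
  Pos 4: 'i' vs 'i' =
  Pos 5: 'b' vs 'l' !=
  Pos 6: 'l' vs 'e' !=
  Pos 7: 'e' vs 'd' !=
Hamming distance = 6


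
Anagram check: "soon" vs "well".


Word 1: "soon" → sorted: noos
Word 2: "well" → sorted: ellw
Same letters? noos != ellw
Anagram = No


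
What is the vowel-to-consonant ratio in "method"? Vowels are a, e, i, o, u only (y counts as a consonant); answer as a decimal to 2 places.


Word: "method"
Vowels (a,e,i,o,u): 2
Consonants: 4
Ratio = 2/4
= 0.50


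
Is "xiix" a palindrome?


Word: "xiix"
Reversed: "xiix"
Forward == Backward? xiix == xiix
Palindrome = Yes


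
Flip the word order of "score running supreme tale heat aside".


Original: "score running supreme tale heat aside"
Words (1..n): score | running | supreme | tale | heat | aside
Reversed (n..1): aside | heat | tale | supreme | running | score
Result = "aside heat tale supreme running score"


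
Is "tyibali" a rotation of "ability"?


Word: "ability", Candidate: "tyibali"
Method: check if candidate is substring of word+word
"abilityability" contains "tyibali"? No
Is rotation = No


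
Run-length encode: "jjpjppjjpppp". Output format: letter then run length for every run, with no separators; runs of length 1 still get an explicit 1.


String: "jjpjppjjpppp"
Scanning for consecutive runs:
  'j' x 2
  'p' x 1
  'j' x 1
  'p' x 2
  'j' x 2
  'p' x 4
RLE = "j2p1j1p2j2p4"


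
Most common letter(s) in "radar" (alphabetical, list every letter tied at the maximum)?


Word: "radar"
Letter counts:
  'a': 2
  'd': 1
  'r': 2
Maximum count = 2
Most frequent = 'a', 'r' (2 times each)


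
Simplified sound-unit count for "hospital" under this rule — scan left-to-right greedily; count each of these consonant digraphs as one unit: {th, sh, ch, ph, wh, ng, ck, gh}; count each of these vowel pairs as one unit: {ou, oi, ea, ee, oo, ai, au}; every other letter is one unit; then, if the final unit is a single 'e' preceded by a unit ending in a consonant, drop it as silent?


Word: "hospital" (8 letters)
Left-to-right scan:
  [1] 'h' (letter)
  [2] 'o' (letter)
  [3] 's' (letter)
  [4] 'p' (letter)
  [5] 'i' (letter)
  [6] 't' (letter)
  [7] 'a' (letter)
  [8] 'l' (letter)
Units from scan: 8
Sound units = 8 units


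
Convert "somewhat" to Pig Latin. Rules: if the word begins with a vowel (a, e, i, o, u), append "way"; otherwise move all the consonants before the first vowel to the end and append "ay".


Word: "somewhat"
Starts with consonant(s) → move to end, add 'ay'
Consonant cluster: "s"
Pig Latin = "omewhatsay"


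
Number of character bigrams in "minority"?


Word: "minority" (length 8)
Number of 2-grams = length - 2 + 1 = 8 - 2 + 1
= 7


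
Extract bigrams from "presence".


Word: "presence" (length 8)
Number of bigrams = 8 - 2 + 1 = 7
  Position 0: "pr"
  Position 1: "re"
  Position 2: "es"
  Position 3: "se"
  Position 4: "en"
  Position 5: "nc"
  Position 6: "ce"
Bigrams = "pr", "re", "es", "se", "en", "nc", "ce"


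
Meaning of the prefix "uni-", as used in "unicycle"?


Prefix: uni-
As in: unicycle -> uni- + cycle
Meaning = one


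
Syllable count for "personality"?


Word: "personality"
Syllable breakdown: per | son | al | i | ty
Counting: 5 parts
= 5 syllables


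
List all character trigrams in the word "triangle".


Word: "triangle" (length 8)
Number of trigrams = 8 - 3 + 1 = 6
  Position 0: "tri"
  Position 1: "ria"
  Position 2: "ian"
  Position 3: "ang"
  Position 4: "ngl"
  Position 5: "gle"
Trigrams = "tri", "ria", "ian", "ang", "ngl", "gle"


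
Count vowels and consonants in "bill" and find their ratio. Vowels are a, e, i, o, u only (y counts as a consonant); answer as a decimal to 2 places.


Word: "bill"
Vowels (a,e,i,o,u): 1
Consonants: 3
Ratio = 1/3
= 0.33


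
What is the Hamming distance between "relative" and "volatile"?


Comparing character by character (same length = 8):
  Pos 0: 'r' vs 'v' !=
  Pos 1: 'e' vs 'o' !=
  Pos 2: 'l' vs 'l' =
  Pos 3: 'a' vs 'a' =
  Pos 4: 't' vs 't' =
  Pos 5: 'i' vs 'i' =
  Pos 6: 'v' vs 'l' !=
  Pos 7: 'e' vs 'e' =
Hamming distance = 3


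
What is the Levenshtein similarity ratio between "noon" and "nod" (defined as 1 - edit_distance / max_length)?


Word 1: "noon" (length 4)
Word 2: "nod" (length 3)
One optimal edit sequence:
  1. keep 'n'
  2. delete 'o'  (+1)
  3. keep 'o'
  4. substitute 'n' -> 'd'  (+1)
Edit distance = 2
Max length = max(4, 3) = 4
Similarity = 1 - 2/4
= 0.5000


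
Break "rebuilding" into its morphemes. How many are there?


Word: "rebuilding"
Morphemes: re- | build | -ing
Each morpheme carries meaning
= 3 morphemes


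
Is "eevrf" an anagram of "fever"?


Word 1: "fever" → sorted: eefrv
Word 2: "eevrf" → sorted: eefrv
Same letters? eefrv == eefrv
Anagram = Yes


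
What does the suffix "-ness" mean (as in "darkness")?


Suffix: -ness
As in: darkness -> dark + -ness
Meaning = state of being


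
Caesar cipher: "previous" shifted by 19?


Word: "previous"
Shift: 19
Each letter → (letter + shift) mod 26:
  'p' (15) + 19 = 8 → 'i'
  'r' (17) + 19 = 10 → 'k'
  'e' (4) + 19 = 23 → 'x'
  'v' (21) + 19 = 14 → 'o'
  'i' (8) + 19 = 1 → 'b'
  'o' (14) + 19 = 7 → 'h'
  'u' (20) + 19 = 13 → 'n'
  's' (18) + 19 = 11 → 'l'
Result = "ikxobhnl"


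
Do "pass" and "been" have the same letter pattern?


Pattern of "pass": [0, 1, 2, 2]
Pattern of "been": [0, 1, 1, 2]
Patterns do not match
Same pattern = No


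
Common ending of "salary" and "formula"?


Word 1: "salary"
Word 2: "formula"
Comparing from end:
  Pos -1: 'y' != 'a' (stop)
LCS = "" (length 0)


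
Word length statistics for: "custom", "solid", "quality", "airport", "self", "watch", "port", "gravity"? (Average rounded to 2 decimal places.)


Lengths: "custom"=6, "solid"=5, "quality"=7, "airport"=7, "self"=4, "watch"=5, "port"=4, "gravity"=7
Sum = 45, Count = 8
Average = 45/8 = 5.63
= avg=5.63, min=4, max=7


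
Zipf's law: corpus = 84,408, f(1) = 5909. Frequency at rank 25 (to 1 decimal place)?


Zipf's law: f(r) = f(1) / r
f(1) = 5909
f(25) = 5909 / 25
= 236.4 occurrences


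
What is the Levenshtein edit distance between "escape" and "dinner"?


Word 1: "escape" (length 6)
Word 2: "dinner" (length 6)
One optimal edit sequence (insert/delete/substitute each cost 1):
  1. substitute 'e' -> 'd'  (+1)
  2. substitute 's' -> 'i'  (+1)
  3. substitute 'c' -> 'n'  (+1)
  4. substitute 'a' -> 'n'  (+1)
  5. substitute 'p' -> 'e'  (+1)
  6. substitute 'e' -> 'r'  (+1)
Total edit operations: 6
Edit distance = 6


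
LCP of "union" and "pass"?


Word 1: "union"
Word 2: "pass"
Comparing from start:
  Pos 0: 'u' != 'p' (stop)
LCP = "" (length 0)


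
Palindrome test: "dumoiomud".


Word: "dumoiomud"
Reversed: "dumoiomud"
Forward == Backward? dumoiomud == dumoiomud
Palindrome = Yes


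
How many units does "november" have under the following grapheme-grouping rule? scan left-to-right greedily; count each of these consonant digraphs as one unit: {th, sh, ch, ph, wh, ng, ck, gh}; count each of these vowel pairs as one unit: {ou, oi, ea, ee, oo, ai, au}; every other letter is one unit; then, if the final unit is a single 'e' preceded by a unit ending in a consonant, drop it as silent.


Word: "november" (8 letters)
Left-to-right scan:
  1. 'n' (letter)
  2. 'o' (letter)
  3. 'v' (letter)
  4. 'e' (letter)
  5. 'm' (letter)
  6. 'b' (letter)
  7. 'e' (letter)
  8. 'r' (letter)
Units from scan: 8
Sound units = 8 units


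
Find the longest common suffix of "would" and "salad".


Word 1: "would"
Word 2: "salad"
Comparing from end:
  Pos -1: 'd' == 'd'
  Pos -2: 'l' != 'a' (stop)
LCS = "d" (length 1)


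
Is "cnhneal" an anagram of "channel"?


Word 1: "channel" → sorted: acehlnn
Word 2: "cnhneal" → sorted: acehlnn
Same letters? acehlnn == acehlnn
Anagram = Yes


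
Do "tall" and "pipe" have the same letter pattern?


Pattern of "tall": [0, 1, 2, 2]
Pattern of "pipe": [0, 1, 0, 2]
Patterns do not match
Same pattern = No


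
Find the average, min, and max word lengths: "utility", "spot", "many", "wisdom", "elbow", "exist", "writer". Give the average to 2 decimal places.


Lengths: "utility"=7, "spot"=4, "many"=4, "wisdom"=6, "elbow"=5, "exist"=5, "writer"=6
Sum = 37, Count = 7
Average = 37/7 = 5.29
= avg=5.29, min=4, max=7


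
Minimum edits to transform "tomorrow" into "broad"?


Word 1: "tomorrow" (length 8)
Word 2: "broad" (length 5)
One optimal edit sequence (insert/delete/substitute each cost 1):
  1. delete 't'  (+1)
  2. delete 'o'  (+1)
  3. delete 'm'  (+1)
  4. substitute 'o' -> 'b'  (+1)
  5. keep 'r'
  6. substitute 'r' -> 'o'  (+1)
  7. substitute 'o' -> 'a'  (+1)
  8. substitute 'w' -> 'd'  (+1)
Total edit operations: 7
Edit distance = 7


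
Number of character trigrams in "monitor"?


Word: "monitor" (length 7)
Number of 3-grams = length - 3 + 1 = 7 - 3 + 1
= 5


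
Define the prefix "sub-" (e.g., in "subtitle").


Prefix: sub-
Example: subtitle (sub- + title)
Meaning = under / below


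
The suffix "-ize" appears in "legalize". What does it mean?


Suffix: -ize
Example: legalize (legal + -ize)
Meaning = to make


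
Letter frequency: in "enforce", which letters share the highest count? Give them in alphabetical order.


Word: "enforce"
Letter counts:
  'c': 1
  'e': 2
  'f': 1
  'n': 1
  'o': 1
  'r': 1
Maximum count = 2
Most frequent = 'e' (2 times each)


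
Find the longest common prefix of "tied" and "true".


Word 1: "tied"
Word 2: "true"
Comparing from start:
  Pos 0: 't' == 't'
  Pos 1: 'i' != 'r' (stop)
LCP = "t" (length 1)


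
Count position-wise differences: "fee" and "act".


Comparing character by character (same length = 3):
  Pos 0: 'f' vs 'a' !=
  Pos 1: 'e' vs 'c' !=
  Pos 2: 'e' vs 't' !=
Hamming distance = 3


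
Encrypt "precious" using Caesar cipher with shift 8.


Word: "precious"
Shift: 8
Each letter → (letter + shift) mod 26:
  'p' (15) + 8 = 23 → 'x'
  'r' (17) + 8 = 25 → 'z'
  'e' (4) + 8 = 12 → 'm'
  'c' (2) + 8 = 10 → 'k'
  'i' (8) + 8 = 16 → 'q'
  'o' (14) + 8 = 22 → 'w'
  'u' (20) + 8 = 2 → 'c'
  's' (18) + 8 = 0 → 'a'
Result = "xzmkqwca"


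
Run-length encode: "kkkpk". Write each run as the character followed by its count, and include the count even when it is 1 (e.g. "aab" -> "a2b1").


String: "kkkpk"
Scanning for consecutive runs:
  'k' x 3
  'p' x 1
  'k' x 1
RLE = "k3p1k1"


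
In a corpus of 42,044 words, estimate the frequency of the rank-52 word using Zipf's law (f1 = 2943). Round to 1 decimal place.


Zipf's law: f(r) = f(1) / r
f(1) = 2943
f(52) = 2943 / 52
= 56.6 occurrences


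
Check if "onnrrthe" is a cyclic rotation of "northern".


Word: "northern", Candidate: "onnrrthe"
Method: check if candidate is substring of word+word
"northernnorthern" contains "onnrrthe"? No
Is rotation = No


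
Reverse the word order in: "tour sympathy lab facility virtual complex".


Original: "tour sympathy lab facility virtual complex"
Words (1..n): tour | sympathy | lab | facility | virtual | complex
Reversed (n..1): complex | virtual | facility | lab | sympathy | tour
Result = "complex virtual facility lab sympathy tour"


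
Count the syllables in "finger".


Word: "finger"
Syllable breakdown: fin · ger
Counting: 2 parts
= 2 syllables


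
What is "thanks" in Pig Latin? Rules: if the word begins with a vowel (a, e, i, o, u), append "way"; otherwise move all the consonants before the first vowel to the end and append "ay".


Word: "thanks"
Starts with consonant(s) → move to end, add 'ay'
Consonant cluster: "th"
Pig Latin = "anksthay"


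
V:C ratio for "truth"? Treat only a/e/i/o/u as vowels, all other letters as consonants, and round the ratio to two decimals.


Word: "truth"
Vowels (a,e,i,o,u): 1
Consonants: 4
Ratio = 1/4
= 0.25


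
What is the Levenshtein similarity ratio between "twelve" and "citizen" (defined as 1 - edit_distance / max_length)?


Word 1: "twelve" (length 6)
Word 2: "citizen" (length 7)
One optimal edit sequence:
  1. substitute 't' -> 'c'  (+1)
  2. substitute 'w' -> 'i'  (+1)
  3. substitute 'e' -> 't'  (+1)
  4. substitute 'l' -> 'i'  (+1)
  5. substitute 'v' -> 'z'  (+1)
  6. keep 'e'
  7. insert 'n'  (+1)
Edit distance = 6
Max length = max(6, 7) = 7
Similarity = 1 - 6/7
= 0.1429


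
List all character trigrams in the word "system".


Word: "system" (length 6)
Number of trigrams = 6 - 3 + 1 = 4
  Position 0: "sys"
  Position 1: "yst"
  Position 2: "ste"
  Position 3: "tem"
Trigrams = "sys", "yst", "ste", "tem"


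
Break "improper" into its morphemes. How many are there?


Word: "improper"
Morphemes: im- / proper
Each morpheme carries meaning
= 2 morphemes


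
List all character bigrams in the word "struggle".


Word: "struggle" (length 8)
Number of bigrams = 8 - 2 + 1 = 7
  Position 0: "st"
  Position 1: "tr"
  Position 2: "ru"
  Position 3: "ug"
  Position 4: "gg"
  Position 5: "gl"
  Position 6: "le"
Bigrams = "st", "tr", "ru", "ug", "gg", "gl", "le"


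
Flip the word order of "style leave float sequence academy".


Original: "style leave float sequence academy"
Words (1..n): style | leave | float | sequence | academy
Reversed (n..1): academy | sequence | float | leave | style
Result = "academy sequence float leave style"
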